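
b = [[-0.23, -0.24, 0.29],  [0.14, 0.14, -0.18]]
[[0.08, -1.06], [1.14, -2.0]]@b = [[-0.17, -0.17, 0.21],[-0.54, -0.55, 0.69]]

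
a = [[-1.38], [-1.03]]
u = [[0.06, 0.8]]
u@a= [[-0.91]]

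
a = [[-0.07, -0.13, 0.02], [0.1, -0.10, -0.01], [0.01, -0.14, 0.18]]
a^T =[[-0.07, 0.10, 0.01], [-0.13, -0.1, -0.14], [0.02, -0.01, 0.18]]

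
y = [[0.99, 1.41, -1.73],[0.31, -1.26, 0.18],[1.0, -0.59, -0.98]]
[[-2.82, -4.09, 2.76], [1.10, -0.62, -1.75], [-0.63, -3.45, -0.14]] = y@[[0.53,-2.30,-1.57], [-0.53,0.09,0.73], [1.5,1.12,-1.90]]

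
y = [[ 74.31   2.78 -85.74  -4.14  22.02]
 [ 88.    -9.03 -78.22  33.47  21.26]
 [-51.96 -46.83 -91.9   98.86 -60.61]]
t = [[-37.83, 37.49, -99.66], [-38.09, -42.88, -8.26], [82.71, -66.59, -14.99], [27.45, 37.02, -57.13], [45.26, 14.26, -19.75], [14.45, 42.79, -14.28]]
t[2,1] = -66.59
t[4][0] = 45.26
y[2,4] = -60.61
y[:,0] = [74.31, 88.0, -51.96]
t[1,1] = -42.88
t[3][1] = 37.02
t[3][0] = 27.45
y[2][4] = -60.61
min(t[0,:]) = -99.66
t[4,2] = -19.75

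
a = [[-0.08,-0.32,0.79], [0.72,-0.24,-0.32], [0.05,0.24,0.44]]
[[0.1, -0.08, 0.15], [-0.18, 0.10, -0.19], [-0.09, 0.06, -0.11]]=a @ [[-0.35,0.2,-0.39], [-0.27,0.19,-0.38], [-0.02,0.00,-0.0]]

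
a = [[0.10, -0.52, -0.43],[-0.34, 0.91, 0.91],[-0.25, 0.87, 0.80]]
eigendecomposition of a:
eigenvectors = [[-0.35, 0.77, 0.62], [0.70, 0.55, -0.42], [0.63, -0.33, 0.66]]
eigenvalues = [1.9, -0.09, 0.0]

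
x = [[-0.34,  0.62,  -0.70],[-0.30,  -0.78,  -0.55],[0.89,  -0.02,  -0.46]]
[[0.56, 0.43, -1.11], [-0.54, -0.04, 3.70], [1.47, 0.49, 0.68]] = x @[[1.28, 0.3, -0.12],  [0.74, 0.29, -3.6],  [-0.76, -0.5, -1.55]]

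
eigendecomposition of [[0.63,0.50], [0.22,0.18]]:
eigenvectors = [[0.94, -0.62], [0.33, 0.78]]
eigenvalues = [0.81, 0.0]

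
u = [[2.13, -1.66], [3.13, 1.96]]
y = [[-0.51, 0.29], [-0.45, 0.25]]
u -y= [[2.64,  -1.95],[3.58,  1.71]]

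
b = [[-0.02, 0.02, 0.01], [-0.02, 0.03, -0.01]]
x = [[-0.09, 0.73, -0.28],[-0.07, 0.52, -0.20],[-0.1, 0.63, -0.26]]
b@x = [[-0.00, 0.0, -0.00], [0.00, -0.01, 0.0]]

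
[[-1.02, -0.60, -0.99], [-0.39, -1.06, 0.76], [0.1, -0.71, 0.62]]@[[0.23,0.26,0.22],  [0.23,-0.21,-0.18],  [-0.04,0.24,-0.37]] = [[-0.33, -0.38, 0.25], [-0.36, 0.30, -0.18], [-0.17, 0.32, -0.08]]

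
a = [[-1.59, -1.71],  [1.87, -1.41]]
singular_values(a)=[2.46, 2.21]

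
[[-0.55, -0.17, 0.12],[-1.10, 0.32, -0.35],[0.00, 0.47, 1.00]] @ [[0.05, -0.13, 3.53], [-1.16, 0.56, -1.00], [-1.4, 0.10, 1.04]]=[[0.0, -0.01, -1.65], [0.06, 0.29, -4.57], [-1.95, 0.36, 0.57]]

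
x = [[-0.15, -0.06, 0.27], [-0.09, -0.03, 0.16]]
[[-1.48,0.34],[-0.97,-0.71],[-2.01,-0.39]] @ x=[[0.19, 0.08, -0.35], [0.21, 0.08, -0.38], [0.34, 0.13, -0.61]]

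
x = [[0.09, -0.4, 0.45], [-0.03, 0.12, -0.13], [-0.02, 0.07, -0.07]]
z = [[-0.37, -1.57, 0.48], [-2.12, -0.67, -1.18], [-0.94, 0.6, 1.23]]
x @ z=[[0.39,0.4,1.07], [-0.12,-0.11,-0.32], [-0.08,-0.06,-0.18]]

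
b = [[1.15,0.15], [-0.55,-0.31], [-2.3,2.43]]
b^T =[[1.15,-0.55,-2.3], [0.15,-0.31,2.43]]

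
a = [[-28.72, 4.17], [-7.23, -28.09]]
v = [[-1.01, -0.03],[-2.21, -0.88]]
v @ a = [[29.22,-3.37], [69.83,15.50]]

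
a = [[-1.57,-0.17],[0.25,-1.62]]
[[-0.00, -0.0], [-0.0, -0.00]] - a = [[1.57, 0.17], [-0.25, 1.62]]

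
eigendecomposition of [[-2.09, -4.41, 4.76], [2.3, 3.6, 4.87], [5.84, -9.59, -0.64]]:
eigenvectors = [[(-0.79+0j),  (0.44-0.11j),  (0.44+0.11j)],[(-0.11+0j),  (-0.03-0.58j),  -0.03+0.58j],[0.61+0.00j,  (0.67+0j),  (0.67-0j)]]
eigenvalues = [(-6.4+0j), (3.64+7.34j), (3.64-7.34j)]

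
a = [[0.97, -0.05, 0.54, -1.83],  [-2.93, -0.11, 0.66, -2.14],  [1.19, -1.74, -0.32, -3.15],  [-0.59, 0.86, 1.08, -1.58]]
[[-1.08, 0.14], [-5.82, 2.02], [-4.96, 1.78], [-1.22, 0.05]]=a @[[1.12,-0.45], [0.67,-0.69], [1.16,-0.15], [1.51,-0.34]]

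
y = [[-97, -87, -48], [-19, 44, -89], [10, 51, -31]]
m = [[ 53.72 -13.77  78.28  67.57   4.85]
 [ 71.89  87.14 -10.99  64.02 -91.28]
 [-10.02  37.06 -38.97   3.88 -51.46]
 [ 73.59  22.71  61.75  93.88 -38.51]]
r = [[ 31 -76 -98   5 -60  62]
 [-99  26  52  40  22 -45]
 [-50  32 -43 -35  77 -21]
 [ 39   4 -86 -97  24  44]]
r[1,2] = 52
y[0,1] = -87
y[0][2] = -48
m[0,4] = 4.85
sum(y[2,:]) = 30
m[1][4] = -91.28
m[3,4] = -38.51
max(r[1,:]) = 52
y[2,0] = 10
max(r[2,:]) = 77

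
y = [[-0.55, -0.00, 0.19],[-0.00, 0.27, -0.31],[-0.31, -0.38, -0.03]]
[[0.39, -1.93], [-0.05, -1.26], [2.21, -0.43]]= y @ [[-1.87, 4.18], [-4.02, -2.43], [-3.34, 1.94]]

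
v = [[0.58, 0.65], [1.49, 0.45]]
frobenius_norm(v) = 1.78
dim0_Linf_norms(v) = [1.49, 0.65]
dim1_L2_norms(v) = [0.87, 1.56]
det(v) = -0.71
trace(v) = 1.03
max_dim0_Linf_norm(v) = 1.49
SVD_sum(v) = [[0.73, 0.32], [1.42, 0.62]] + [[-0.15, 0.33], [0.07, -0.17]]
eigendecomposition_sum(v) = [[0.8, 0.49], [1.13, 0.7]] + [[-0.22, 0.16], [0.36, -0.25]]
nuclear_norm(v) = 2.14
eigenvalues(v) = [1.5, -0.47]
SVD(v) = [[-0.46, -0.89], [-0.89, 0.46]] @ diag([1.736521200046842, 0.4074237619332926]) @ [[-0.92, -0.4], [0.40, -0.92]]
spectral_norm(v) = 1.74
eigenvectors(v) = [[0.58, -0.53], [0.82, 0.85]]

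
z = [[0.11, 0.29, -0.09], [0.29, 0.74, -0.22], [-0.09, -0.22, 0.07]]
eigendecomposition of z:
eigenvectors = [[-0.35, -0.89, -0.29],[-0.9, 0.23, 0.38],[0.27, -0.39, 0.88]]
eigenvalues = [0.92, -0.0, 0.01]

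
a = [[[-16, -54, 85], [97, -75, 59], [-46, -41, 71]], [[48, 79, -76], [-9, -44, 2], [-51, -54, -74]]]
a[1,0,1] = 79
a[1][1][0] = -9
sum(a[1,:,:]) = -179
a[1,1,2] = 2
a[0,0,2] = 85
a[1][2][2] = -74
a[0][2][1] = -41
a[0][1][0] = 97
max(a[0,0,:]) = 85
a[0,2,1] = -41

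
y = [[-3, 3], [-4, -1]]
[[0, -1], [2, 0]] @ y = [[4, 1], [-6, 6]]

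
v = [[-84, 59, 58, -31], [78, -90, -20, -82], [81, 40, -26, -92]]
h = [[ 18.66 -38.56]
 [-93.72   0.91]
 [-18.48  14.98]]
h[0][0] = 18.66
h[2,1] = 14.98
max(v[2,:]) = 81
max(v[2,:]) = 81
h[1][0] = -93.72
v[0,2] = 58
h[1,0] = -93.72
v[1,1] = -90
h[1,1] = 0.91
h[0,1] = -38.56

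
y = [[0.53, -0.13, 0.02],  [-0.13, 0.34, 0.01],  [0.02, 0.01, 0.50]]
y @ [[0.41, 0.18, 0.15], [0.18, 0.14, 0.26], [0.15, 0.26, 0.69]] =[[0.2, 0.08, 0.06], [0.01, 0.03, 0.08], [0.08, 0.14, 0.35]]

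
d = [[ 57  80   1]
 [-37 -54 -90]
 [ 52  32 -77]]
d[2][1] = 32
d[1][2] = -90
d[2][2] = -77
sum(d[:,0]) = 72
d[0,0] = 57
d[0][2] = 1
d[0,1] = 80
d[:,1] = [80, -54, 32]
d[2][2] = -77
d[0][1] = 80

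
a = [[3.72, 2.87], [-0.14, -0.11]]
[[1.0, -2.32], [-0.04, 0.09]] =a @ [[0.13, -0.3], [0.18, -0.42]]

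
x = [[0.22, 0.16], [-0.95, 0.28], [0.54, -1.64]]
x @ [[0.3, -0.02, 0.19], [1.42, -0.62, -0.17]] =[[0.29, -0.10, 0.01], [0.11, -0.15, -0.23], [-2.17, 1.01, 0.38]]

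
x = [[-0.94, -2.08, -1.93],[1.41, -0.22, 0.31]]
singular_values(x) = [3.04, 1.35]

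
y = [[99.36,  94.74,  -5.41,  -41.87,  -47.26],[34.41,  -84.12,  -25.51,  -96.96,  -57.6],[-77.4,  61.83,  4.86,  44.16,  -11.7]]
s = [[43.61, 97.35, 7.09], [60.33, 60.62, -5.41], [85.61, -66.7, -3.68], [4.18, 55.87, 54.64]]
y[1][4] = -57.6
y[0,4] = -47.26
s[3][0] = 4.18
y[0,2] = -5.41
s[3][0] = 4.18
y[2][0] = -77.4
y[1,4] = -57.6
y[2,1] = 61.83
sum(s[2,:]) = 15.229999999999997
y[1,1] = -84.12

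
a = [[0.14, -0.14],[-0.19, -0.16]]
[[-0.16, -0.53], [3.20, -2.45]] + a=[[-0.02, -0.67], [3.01, -2.61]]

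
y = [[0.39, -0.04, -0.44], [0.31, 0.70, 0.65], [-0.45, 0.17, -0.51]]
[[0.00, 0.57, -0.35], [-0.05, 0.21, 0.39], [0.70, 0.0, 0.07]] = y @ [[-0.59,  0.84,  -0.43], [0.75,  0.48,  0.41], [-0.6,  -0.59,  0.37]]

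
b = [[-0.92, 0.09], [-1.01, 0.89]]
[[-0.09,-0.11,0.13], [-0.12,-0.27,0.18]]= b@[[0.1, 0.10, -0.14], [-0.02, -0.19, 0.04]]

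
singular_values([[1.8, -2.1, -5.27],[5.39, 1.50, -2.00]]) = [7.24, 4.27]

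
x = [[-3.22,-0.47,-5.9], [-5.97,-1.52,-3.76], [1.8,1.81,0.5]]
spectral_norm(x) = 9.73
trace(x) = -4.24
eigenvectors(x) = [[(0.37-0.37j), 0.37+0.37j, -0.57+0.00j], [0.75+0.00j, (0.75-0j), (0.73+0j)], [-0.34-0.22j, -0.34+0.22j, (0.38+0j)]]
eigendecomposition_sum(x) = [[(-1.78+0.94j), (-0.02+0.99j), (-2.67-0.48j)],[(-2.77-0.85j), (-1.03+0.99j), (-2.23-3.19j)],[1.01+1.22j, (0.77-0.14j), (0.07+2.13j)]] + [[-1.78-0.94j, (-0.02-0.99j), (-2.67+0.48j)],  [-2.77+0.85j, -1.03-0.99j, (-2.23+3.19j)],  [(1.01-1.22j), 0.77+0.14j, (0.07-2.13j)]] + [[0.34+0.00j, -0.42+0.00j, -0.56-0.00j],[(-0.43-0j), (0.54-0j), (0.71+0j)],[(-0.22-0j), (0.28-0j), 0.37+0.00j]]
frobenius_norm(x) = 10.21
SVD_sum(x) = [[-4.49, -1.17, -4.43], [-4.94, -1.28, -4.87], [1.35, 0.35, 1.34]] + [[1.14, 0.95, -1.41], [-0.81, -0.67, 1.00], [0.84, 0.7, -1.03]] + [[0.13,-0.25,-0.06], [-0.22,0.44,0.11], [-0.39,0.76,0.20]]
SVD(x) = [[-0.66, 0.7, -0.27], [-0.73, -0.50, 0.48], [0.2, 0.51, 0.83]] @ diag([9.726946822795279, 2.920891534063758, 1.0531847666708527]) @ [[0.7,0.18,0.69], [0.56,0.46,-0.69], [-0.45,0.87,0.22]]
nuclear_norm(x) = 13.70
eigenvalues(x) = [(-2.74+4.06j), (-2.74-4.06j), (1.25+0j)]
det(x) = 29.92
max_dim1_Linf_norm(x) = 5.97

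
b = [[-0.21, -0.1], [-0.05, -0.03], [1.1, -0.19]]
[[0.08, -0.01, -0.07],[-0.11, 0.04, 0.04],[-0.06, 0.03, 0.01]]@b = [[-0.09, 0.01], [0.07, 0.00], [0.02, 0.0]]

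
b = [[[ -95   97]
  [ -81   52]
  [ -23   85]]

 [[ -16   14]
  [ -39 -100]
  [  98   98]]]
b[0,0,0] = -95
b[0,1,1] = 52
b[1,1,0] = -39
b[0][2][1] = 85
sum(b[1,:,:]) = 55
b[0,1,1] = 52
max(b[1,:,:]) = 98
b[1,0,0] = -16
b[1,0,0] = -16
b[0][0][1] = 97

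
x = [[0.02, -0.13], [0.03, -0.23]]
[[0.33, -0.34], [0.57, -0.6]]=x@ [[3.32, 0.46], [-2.03, 2.66]]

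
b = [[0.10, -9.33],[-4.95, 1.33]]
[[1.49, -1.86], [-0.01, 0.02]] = b @ [[-0.04, 0.05], [-0.16, 0.20]]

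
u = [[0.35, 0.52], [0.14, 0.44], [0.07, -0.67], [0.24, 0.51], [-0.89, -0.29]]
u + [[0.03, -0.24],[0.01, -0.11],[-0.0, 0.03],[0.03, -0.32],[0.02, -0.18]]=[[0.38, 0.28], [0.15, 0.33], [0.07, -0.64], [0.27, 0.19], [-0.87, -0.47]]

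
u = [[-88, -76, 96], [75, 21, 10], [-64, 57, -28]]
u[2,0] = -64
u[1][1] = 21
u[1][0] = 75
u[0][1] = -76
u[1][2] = 10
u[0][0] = -88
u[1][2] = 10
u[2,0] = -64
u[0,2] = 96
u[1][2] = 10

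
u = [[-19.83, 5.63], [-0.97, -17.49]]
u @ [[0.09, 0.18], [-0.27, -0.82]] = [[-3.30, -8.19], [4.64, 14.17]]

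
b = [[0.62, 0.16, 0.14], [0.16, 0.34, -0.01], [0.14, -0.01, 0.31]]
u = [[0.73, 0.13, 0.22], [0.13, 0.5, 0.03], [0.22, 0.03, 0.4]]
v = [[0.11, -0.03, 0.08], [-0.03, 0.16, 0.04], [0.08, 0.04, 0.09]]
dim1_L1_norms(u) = [1.08, 0.66, 0.65]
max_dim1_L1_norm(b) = 0.92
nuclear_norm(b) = 1.27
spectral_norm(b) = 0.73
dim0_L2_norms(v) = [0.14, 0.17, 0.13]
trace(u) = 1.63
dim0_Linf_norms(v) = [0.11, 0.16, 0.09]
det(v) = 0.00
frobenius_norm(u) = 1.04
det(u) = 0.12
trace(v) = 0.36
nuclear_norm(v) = 0.36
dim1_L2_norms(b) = [0.66, 0.38, 0.34]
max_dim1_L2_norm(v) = 0.17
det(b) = 0.05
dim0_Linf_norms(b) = [0.62, 0.34, 0.31]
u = b + v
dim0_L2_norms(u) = [0.77, 0.52, 0.46]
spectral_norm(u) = 0.88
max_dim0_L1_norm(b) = 0.92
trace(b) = 1.27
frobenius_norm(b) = 0.83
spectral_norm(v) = 0.18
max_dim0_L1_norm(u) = 1.08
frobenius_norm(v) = 0.25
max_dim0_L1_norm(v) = 0.23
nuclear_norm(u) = 1.63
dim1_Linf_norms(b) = [0.62, 0.34, 0.31]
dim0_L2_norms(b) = [0.66, 0.38, 0.34]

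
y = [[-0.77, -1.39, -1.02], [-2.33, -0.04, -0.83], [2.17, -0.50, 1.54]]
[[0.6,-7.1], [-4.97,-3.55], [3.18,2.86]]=y @ [[2.92, 0.84],[-0.44, 3.35],[-2.19, 1.76]]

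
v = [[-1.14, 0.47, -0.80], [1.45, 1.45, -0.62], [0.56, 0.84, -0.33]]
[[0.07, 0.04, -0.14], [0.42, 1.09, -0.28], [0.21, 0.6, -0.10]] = v @ [[0.10,0.12,-0.16], [0.12,0.71,0.19], [-0.16,0.19,0.52]]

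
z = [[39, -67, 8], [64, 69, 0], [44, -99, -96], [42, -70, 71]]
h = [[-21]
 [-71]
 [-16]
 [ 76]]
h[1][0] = -71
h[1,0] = -71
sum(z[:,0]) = 189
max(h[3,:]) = 76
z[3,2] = 71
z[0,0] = 39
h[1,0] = -71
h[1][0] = -71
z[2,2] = -96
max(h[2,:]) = -16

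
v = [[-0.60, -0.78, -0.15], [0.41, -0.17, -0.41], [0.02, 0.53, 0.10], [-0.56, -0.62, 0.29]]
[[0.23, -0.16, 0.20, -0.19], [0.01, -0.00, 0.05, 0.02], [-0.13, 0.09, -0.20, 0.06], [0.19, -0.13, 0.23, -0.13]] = v @[[-0.06, 0.06, 0.16, 0.19], [-0.25, 0.16, -0.42, 0.08], [0.02, -0.00, 0.2, 0.10]]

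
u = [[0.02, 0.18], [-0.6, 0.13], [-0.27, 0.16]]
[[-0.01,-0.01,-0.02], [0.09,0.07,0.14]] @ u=[[0.01, -0.01], [-0.08, 0.05]]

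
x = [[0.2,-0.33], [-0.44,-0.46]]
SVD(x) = [[0.23,0.97],  [0.97,-0.23]] @ diag([0.6482308872860398, 0.36591900301617775]) @ [[-0.59, -0.81], [0.81, -0.59]]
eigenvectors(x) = [[0.88, 0.37], [-0.47, 0.93]]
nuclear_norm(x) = 1.01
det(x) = -0.24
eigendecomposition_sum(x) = [[0.31, -0.12], [-0.16, 0.06]] + [[-0.11, -0.21], [-0.28, -0.52]]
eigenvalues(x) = [0.37, -0.63]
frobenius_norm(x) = 0.74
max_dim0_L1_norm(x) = 0.79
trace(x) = -0.26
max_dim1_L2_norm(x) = 0.64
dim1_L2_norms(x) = [0.39, 0.64]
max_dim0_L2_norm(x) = 0.57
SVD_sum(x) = [[-0.09, -0.12], [-0.37, -0.51]] + [[0.29, -0.21], [-0.07, 0.05]]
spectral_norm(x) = 0.65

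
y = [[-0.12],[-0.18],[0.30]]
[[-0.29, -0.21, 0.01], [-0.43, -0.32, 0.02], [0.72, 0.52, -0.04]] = y @ [[2.40, 1.75, -0.12]]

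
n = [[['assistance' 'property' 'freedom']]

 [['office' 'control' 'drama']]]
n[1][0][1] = 'control'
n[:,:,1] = [['property'], ['control']]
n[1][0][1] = 'control'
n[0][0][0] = 'assistance'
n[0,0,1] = 'property'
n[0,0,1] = 'property'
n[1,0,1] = 'control'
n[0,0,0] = 'assistance'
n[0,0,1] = 'property'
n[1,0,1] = 'control'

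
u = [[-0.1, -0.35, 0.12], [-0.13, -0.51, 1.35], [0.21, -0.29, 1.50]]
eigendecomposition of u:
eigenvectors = [[0.62, 0.72, -0.09], [0.78, -0.64, 0.61], [0.05, -0.25, 0.79]]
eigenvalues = [-0.53, 0.17, 1.25]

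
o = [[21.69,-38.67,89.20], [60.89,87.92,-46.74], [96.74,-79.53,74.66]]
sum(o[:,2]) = 117.12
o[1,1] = 87.92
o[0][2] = 89.2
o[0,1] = -38.67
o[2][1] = -79.53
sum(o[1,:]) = 102.07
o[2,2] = 74.66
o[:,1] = [-38.67, 87.92, -79.53]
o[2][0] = 96.74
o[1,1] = 87.92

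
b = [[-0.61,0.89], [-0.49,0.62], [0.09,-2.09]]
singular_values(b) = [2.4, 0.64]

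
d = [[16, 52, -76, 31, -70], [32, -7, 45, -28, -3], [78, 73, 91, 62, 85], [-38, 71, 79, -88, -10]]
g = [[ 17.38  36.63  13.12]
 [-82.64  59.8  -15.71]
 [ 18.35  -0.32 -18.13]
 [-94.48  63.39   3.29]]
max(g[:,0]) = 18.35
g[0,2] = 13.12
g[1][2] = -15.71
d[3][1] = 71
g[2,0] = 18.35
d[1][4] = -3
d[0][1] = 52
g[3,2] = 3.29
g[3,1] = 63.39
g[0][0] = 17.38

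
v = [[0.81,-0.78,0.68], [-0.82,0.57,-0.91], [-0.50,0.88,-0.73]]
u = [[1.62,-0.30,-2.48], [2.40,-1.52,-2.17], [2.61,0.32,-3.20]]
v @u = [[1.22, 1.16, -2.49], [-2.34, -0.91, 3.71], [-0.60, -1.42, 1.67]]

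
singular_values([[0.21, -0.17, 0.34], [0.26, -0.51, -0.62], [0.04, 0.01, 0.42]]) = [0.91, 0.49, 0.03]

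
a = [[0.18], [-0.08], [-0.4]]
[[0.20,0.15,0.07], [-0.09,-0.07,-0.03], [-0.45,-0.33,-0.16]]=a @ [[1.12, 0.82, 0.40]]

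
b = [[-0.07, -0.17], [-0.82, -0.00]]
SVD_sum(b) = [[-0.07, -0.0], [-0.82, -0.02]] + [[0.0, -0.17], [-0.00, 0.02]]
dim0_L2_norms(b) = [0.82, 0.17]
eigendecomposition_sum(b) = [[-0.22, -0.09], [-0.45, -0.19]] + [[0.15,-0.08], [-0.37,0.19]]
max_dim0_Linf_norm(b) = 0.82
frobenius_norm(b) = 0.84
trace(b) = -0.07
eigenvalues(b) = [-0.41, 0.34]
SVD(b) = [[-0.09, -1.0], [-1.00, 0.09]] @ diag([0.823115013605603, 0.16935664845835718]) @ [[1.00, 0.02], [-0.02, 1.0]]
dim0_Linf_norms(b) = [0.82, 0.17]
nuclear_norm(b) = 0.99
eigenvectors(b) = [[-0.45, 0.38], [-0.89, -0.92]]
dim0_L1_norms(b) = [0.89, 0.17]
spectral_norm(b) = 0.82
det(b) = -0.14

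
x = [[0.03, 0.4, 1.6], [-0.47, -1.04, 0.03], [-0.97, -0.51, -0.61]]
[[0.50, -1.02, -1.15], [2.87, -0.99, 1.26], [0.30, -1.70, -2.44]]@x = [[1.61, 1.85, 1.47], [-0.67, 1.54, 3.79], [3.17, 3.13, 1.92]]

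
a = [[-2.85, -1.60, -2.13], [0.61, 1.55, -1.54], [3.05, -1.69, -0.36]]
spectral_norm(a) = 4.38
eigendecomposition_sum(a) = [[(-1.43+1.01j), (-0.76-0.52j), -1.08-0.89j], [(0.44+0.57j), -0.20+0.32j, (-0.34+0.46j)], [1.44+0.99j, (-0.22+0.89j), (-0.45+1.32j)]] + [[-1.43-1.01j,-0.76+0.52j,-1.08+0.89j], [0.44-0.57j,-0.20-0.32j,-0.34-0.46j], [(1.44-0.99j),-0.22-0.89j,(-0.45-1.32j)]] + [[(0.01-0j), -0.09+0.00j, 0.04-0.00j], [-0.26+0.00j, 1.95-0.00j, -0.85+0.00j], [(0.17-0j), -1.24+0.00j, (0.54-0j)]]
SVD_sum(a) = [[-3.30, -0.26, -1.13], [0.18, 0.01, 0.06], [2.49, 0.2, 0.85]] + [[0.36,-1.5,-0.69], [-0.13,0.55,0.25], [0.48,-2.03,-0.94]] + [[0.09, 0.16, -0.31], [0.56, 0.99, -1.86], [0.08, 0.14, -0.27]]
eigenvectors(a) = [[(-0.68+0j), (-0.68-0j), (0.04+0j)], [(0.01+0.28j), (0.01-0.28j), -0.84+0.00j], [0.24+0.64j, 0.24-0.64j, (0.54+0j)]]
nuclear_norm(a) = 9.52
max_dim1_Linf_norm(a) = 3.05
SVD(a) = [[-0.80, -0.58, -0.16], [0.04, 0.21, -0.98], [0.60, -0.79, -0.14]] @ diag([4.382361109654316, 2.9134165022718617, 2.2272663488858657]) @ [[0.94, 0.08, 0.32], [-0.21, 0.89, 0.41], [-0.26, -0.45, 0.85]]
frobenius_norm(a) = 5.71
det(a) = 28.44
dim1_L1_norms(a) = [6.58, 3.7, 5.1]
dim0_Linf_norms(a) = [3.05, 1.69, 2.13]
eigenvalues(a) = [(-2.08+2.65j), (-2.08-2.65j), (2.5+0j)]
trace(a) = -1.66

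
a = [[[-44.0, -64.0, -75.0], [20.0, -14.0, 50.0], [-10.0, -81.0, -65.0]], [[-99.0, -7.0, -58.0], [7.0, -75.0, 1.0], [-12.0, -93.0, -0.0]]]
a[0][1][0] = 20.0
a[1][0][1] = -7.0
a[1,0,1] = -7.0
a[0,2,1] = -81.0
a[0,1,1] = -14.0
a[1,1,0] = 7.0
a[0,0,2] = -75.0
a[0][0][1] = -64.0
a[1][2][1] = -93.0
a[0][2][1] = -81.0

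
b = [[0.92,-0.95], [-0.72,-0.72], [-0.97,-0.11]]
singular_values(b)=[1.54, 1.17]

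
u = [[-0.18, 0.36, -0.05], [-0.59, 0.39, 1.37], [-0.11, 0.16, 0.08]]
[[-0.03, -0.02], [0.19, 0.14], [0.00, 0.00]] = u @[[0.05, 0.04], [-0.04, -0.03], [0.17, 0.13]]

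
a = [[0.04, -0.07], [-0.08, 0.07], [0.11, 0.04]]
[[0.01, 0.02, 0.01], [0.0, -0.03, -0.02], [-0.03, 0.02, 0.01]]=a @ [[-0.23, 0.23, 0.12], [-0.24, -0.2, -0.11]]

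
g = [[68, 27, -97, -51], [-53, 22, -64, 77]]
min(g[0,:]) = -97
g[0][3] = -51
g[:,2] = [-97, -64]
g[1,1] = 22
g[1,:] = [-53, 22, -64, 77]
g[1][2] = -64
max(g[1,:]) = 77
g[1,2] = -64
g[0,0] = 68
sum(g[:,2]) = -161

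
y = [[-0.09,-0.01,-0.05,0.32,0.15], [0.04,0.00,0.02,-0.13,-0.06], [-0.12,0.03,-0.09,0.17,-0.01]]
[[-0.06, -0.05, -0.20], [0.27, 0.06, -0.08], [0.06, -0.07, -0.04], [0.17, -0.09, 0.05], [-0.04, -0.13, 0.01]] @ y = [[0.03, -0.01, 0.02, -0.05, -0.00],[-0.01, -0.01, -0.01, 0.06, 0.04],[-0.00, -0.0, -0.00, 0.02, 0.01],[-0.02, -0.0, -0.01, 0.07, 0.03],[-0.00, 0.0, -0.00, 0.01, 0.0]]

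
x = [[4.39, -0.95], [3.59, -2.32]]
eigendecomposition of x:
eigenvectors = [[0.86, 0.15], [0.50, 0.99]]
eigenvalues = [3.84, -1.77]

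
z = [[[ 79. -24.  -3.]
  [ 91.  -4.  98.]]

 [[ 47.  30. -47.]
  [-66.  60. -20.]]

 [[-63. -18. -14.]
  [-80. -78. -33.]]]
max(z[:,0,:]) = 79.0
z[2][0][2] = -14.0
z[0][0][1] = -24.0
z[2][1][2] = -33.0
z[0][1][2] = 98.0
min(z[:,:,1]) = -78.0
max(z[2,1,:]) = -33.0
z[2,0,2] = -14.0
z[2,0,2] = -14.0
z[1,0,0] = 47.0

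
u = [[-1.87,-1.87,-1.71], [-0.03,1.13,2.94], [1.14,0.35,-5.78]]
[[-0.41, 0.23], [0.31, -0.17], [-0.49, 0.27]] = u @ [[0.13, -0.07],[-0.01, 0.00],[0.11, -0.06]]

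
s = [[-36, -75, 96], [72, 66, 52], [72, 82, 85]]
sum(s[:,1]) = 73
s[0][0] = -36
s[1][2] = 52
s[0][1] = -75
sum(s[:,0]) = 108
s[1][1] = 66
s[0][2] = 96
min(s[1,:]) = 52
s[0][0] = -36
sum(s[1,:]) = 190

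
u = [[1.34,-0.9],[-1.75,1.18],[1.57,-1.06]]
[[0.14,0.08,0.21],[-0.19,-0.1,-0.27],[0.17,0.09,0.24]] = u @ [[-0.02, 0.01, 0.14], [-0.19, -0.07, -0.02]]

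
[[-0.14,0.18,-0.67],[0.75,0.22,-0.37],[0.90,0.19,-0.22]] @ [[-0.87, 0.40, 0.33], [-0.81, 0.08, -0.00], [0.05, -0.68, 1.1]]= [[-0.06, 0.41, -0.78], [-0.85, 0.57, -0.16], [-0.95, 0.52, 0.06]]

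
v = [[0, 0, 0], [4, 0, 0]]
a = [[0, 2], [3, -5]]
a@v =[[8, 0, 0], [-20, 0, 0]]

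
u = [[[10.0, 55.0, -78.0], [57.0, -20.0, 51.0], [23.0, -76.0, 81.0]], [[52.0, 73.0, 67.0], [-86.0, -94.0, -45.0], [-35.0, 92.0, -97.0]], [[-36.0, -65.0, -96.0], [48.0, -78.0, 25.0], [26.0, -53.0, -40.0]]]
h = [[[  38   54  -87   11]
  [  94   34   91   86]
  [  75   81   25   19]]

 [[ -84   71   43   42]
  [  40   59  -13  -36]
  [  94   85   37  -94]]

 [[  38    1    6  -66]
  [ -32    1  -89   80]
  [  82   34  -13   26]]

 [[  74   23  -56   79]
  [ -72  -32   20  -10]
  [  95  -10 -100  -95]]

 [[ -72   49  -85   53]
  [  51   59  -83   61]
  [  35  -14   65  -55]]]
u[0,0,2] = -78.0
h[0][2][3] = 19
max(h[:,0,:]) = 79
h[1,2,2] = 37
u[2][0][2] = -96.0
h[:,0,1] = [54, 71, 1, 23, 49]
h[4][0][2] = -85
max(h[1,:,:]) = 94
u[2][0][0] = -36.0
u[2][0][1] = -65.0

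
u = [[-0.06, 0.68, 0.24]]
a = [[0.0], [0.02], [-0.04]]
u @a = [[0.00]]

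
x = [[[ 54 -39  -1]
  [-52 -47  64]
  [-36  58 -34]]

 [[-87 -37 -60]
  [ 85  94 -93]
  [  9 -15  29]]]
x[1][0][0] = -87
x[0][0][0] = 54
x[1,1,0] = 85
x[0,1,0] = -52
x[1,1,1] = 94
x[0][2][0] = -36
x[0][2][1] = 58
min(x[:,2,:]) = -36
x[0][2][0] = -36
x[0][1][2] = 64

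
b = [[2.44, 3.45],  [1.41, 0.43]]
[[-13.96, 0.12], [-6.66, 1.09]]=b@[[-4.45,0.97], [-0.9,-0.65]]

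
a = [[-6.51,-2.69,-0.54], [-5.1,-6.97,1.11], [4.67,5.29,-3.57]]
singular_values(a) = [13.08, 3.7, 1.89]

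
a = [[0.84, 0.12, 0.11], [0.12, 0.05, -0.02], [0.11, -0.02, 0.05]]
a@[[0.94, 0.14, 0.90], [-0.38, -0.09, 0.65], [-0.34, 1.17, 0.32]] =[[0.71, 0.24, 0.87], [0.1, -0.01, 0.13], [0.09, 0.08, 0.1]]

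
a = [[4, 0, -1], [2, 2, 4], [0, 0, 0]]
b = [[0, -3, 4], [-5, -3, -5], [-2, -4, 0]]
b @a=[[-6, -6, -12], [-26, -6, -7], [-16, -8, -14]]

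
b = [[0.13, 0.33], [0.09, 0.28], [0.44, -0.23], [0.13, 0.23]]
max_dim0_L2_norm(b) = 0.54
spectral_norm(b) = 0.54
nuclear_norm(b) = 1.03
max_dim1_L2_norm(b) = 0.5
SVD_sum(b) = [[-0.02, 0.32], [-0.02, 0.27], [0.01, -0.25], [-0.01, 0.22]] + [[0.15, 0.01], [0.11, 0.01], [0.43, 0.02], [0.14, 0.01]]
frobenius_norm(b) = 0.73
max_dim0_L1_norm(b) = 1.07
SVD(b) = [[-0.60, 0.31], [-0.51, 0.22], [0.47, 0.88], [-0.41, 0.29]] @ diag([0.5415507662648442, 0.4851007808259642]) @ [[0.06, -1.0], [1.00, 0.06]]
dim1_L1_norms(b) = [0.46, 0.37, 0.67, 0.36]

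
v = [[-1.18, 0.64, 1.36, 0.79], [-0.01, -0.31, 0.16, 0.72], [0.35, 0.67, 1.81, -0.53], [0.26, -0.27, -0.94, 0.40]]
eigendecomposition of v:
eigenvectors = [[0.24, -0.96, 0.43, 0.12], [-0.07, -0.15, 0.57, 0.94], [0.87, 0.16, -0.13, -0.32], [-0.43, 0.19, 0.69, -0.09]]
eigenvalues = [2.11, -1.47, 0.52, -0.44]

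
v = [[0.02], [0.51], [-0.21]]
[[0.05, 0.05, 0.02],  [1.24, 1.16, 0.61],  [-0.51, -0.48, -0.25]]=v@[[2.44,  2.27,  1.19]]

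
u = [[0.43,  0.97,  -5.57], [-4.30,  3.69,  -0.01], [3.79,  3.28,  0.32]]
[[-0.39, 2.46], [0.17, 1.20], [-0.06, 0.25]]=u @ [[-0.03, -0.09], [0.01, 0.22], [0.07, -0.41]]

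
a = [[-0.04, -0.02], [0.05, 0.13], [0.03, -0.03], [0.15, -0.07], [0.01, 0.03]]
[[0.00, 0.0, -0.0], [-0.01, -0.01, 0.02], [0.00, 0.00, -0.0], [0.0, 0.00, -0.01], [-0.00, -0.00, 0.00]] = a @ [[-0.00, -0.00, 0.0], [-0.04, -0.05, 0.16]]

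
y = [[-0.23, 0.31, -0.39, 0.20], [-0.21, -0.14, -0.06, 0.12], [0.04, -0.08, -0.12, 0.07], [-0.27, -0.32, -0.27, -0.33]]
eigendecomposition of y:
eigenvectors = [[-0.31-0.42j, (-0.31+0.42j), -0.23-0.41j, -0.23+0.41j], [(0.1-0.43j), 0.10+0.43j, (0.56+0j), 0.56-0.00j], [(0.01-0.08j), 0.01+0.08j, (0.11+0.41j), 0.11-0.41j], [0.72+0.00j, 0.72-0.00j, (-0.37+0.39j), (-0.37-0.39j)]]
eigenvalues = [(-0.27+0.38j), (-0.27-0.38j), (-0.14+0.19j), (-0.14-0.19j)]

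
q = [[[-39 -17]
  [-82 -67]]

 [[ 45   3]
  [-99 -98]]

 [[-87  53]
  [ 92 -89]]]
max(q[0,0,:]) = -17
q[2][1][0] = 92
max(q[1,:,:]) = 45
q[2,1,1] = -89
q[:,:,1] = [[-17, -67], [3, -98], [53, -89]]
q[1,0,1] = 3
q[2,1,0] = 92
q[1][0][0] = 45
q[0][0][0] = -39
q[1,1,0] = -99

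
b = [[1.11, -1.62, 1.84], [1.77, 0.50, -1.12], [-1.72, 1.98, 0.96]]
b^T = [[1.11, 1.77, -1.72], [-1.62, 0.50, 1.98], [1.84, -1.12, 0.96]]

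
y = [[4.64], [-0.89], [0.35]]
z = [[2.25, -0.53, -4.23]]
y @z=[[10.44, -2.46, -19.63], [-2.0, 0.47, 3.76], [0.79, -0.19, -1.48]]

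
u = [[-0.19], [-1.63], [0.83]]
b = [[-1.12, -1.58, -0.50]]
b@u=[[2.37]]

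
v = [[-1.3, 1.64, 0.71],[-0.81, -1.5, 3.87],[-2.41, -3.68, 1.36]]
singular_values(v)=[5.69, 2.87, 1.82]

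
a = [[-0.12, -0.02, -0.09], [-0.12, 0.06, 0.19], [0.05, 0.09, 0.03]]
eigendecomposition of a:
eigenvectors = [[(-0.18+0.46j),-0.18-0.46j,-0.19+0.00j],[-0.70+0.00j,(-0.7-0j),0.87+0.00j],[(0.5+0.06j),(0.5-0.06j),0.45+0.00j]]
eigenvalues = [(-0.11+0.06j), (-0.11-0.06j), (0.18+0j)]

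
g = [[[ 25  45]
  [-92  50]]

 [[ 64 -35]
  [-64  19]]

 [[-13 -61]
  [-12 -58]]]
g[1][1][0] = -64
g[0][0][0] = 25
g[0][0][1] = 45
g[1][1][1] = 19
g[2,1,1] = -58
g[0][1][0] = -92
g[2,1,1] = -58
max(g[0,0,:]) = 45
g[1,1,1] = 19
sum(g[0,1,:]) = -42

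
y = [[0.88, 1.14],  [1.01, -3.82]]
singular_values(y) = [4.06, 1.11]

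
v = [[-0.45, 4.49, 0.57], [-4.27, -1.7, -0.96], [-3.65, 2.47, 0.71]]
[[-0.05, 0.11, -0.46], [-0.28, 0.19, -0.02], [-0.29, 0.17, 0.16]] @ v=[[1.23, -1.55, -0.46], [-0.61, -1.63, -0.36], [-1.18, -1.20, -0.21]]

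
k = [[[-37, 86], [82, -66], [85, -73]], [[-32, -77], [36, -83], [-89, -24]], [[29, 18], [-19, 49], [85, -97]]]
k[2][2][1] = -97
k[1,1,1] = -83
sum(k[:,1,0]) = 99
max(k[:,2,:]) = 85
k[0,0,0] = -37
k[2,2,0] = 85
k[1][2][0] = -89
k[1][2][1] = -24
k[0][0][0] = -37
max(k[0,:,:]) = 86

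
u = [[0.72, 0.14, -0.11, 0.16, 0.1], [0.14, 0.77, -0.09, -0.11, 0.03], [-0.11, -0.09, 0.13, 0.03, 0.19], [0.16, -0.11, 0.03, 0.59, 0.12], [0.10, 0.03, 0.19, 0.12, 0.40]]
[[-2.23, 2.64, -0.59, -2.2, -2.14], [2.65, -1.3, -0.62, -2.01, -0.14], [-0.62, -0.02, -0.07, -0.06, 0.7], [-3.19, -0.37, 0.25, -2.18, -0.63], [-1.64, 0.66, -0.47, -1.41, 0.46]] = u @[[-3.19, 3.86, -1.42, -1.02, -2.82], [3.24, -3.40, -0.89, -2.50, 0.42], [-2.70, -3.91, -3.49, 2.38, 1.79], [-3.55, -2.85, 0.68, -3.35, -0.54], [-1.19, 3.66, 0.69, -3.20, 1.13]]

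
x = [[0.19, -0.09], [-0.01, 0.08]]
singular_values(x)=[0.22, 0.07]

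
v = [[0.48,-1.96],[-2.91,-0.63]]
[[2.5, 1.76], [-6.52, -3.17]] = v@[[2.39, 1.22], [-0.69, -0.6]]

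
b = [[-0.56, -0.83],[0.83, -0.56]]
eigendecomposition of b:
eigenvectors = [[0.00+0.71j, 0.00-0.71j], [0.71+0.00j, (0.71-0j)]]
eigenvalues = [(-0.56+0.83j), (-0.56-0.83j)]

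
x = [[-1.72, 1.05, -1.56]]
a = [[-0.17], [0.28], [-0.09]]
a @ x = [[0.29, -0.18, 0.27],[-0.48, 0.29, -0.44],[0.15, -0.09, 0.14]]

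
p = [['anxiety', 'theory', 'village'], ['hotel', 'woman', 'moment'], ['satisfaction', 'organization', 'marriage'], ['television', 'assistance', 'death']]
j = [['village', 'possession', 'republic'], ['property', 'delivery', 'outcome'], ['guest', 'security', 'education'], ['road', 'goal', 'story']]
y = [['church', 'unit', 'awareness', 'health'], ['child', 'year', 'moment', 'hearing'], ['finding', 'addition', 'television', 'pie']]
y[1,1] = 'year'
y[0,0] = 'church'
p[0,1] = 'theory'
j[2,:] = ['guest', 'security', 'education']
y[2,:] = ['finding', 'addition', 'television', 'pie']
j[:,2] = ['republic', 'outcome', 'education', 'story']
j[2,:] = ['guest', 'security', 'education']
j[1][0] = 'property'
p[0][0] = 'anxiety'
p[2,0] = 'satisfaction'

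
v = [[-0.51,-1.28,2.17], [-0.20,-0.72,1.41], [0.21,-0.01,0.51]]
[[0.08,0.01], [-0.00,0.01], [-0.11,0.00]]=v @ [[-0.76, 0.01], [0.41, -0.01], [0.1, -0.00]]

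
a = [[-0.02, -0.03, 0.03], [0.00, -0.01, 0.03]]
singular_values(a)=[0.05, 0.02]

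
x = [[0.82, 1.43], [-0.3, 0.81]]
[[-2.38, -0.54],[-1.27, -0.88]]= x @ [[-0.10, 0.76], [-1.61, -0.81]]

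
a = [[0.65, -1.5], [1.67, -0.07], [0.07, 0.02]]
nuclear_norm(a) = 3.22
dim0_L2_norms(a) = [1.79, 1.5]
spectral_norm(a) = 1.98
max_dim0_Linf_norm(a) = 1.67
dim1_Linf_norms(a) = [1.5, 1.67, 0.07]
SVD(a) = [[-0.69, 0.73],[-0.73, -0.69],[-0.02, -0.04]] @ diag([1.9817838200865974, 1.242631437894186]) @ [[-0.84, 0.55], [-0.55, -0.84]]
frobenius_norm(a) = 2.34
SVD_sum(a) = [[1.14, -0.74],  [1.20, -0.78],  [0.04, -0.03]] + [[-0.49, -0.76], [0.47, 0.71], [0.03, 0.05]]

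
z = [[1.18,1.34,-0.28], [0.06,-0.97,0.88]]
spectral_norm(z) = 2.04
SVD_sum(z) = [[0.84, 1.41, -0.59], [-0.51, -0.85, 0.36]] + [[0.34,-0.07,0.31], [0.57,-0.12,0.52]]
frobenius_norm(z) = 2.23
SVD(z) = [[-0.86, 0.52], [0.52, 0.86]] @ diag([2.0392722866823263, 0.9092131437509225]) @ [[-0.48, -0.81, 0.34], [0.73, -0.15, 0.67]]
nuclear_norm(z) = 2.95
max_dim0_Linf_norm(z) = 1.34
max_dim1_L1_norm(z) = 2.8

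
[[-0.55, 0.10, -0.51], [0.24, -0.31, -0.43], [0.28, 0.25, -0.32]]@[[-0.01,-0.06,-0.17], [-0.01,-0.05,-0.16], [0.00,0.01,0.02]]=[[0.00, 0.02, 0.07],[0.0, -0.00, 0.00],[-0.01, -0.03, -0.09]]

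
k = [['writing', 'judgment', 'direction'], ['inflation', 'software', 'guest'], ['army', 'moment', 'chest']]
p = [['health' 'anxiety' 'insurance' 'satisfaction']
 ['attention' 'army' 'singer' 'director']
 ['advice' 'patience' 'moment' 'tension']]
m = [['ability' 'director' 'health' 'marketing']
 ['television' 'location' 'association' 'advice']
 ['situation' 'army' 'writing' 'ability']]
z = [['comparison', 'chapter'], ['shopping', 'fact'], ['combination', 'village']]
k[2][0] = 'army'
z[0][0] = 'comparison'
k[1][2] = 'guest'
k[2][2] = 'chest'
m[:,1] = ['director', 'location', 'army']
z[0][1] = 'chapter'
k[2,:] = ['army', 'moment', 'chest']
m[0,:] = ['ability', 'director', 'health', 'marketing']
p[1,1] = 'army'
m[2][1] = 'army'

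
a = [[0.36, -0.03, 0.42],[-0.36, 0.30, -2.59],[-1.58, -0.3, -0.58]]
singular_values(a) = [2.83, 1.46, 0.05]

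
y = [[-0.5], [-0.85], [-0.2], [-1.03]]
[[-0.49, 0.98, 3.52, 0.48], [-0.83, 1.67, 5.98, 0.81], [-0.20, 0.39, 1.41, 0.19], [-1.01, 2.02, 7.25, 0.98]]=y @ [[0.98, -1.96, -7.04, -0.95]]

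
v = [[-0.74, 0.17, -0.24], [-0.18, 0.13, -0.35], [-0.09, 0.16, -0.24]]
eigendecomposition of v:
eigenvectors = [[(0.96+0j), (-0.08-0.12j), (-0.08+0.12j)], [(0.24+0j), (-0.82+0j), (-0.82-0j)], [(0.1+0j), (-0.41+0.38j), (-0.41-0.38j)]]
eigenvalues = [(-0.72+0j), (-0.06+0.14j), (-0.06-0.14j)]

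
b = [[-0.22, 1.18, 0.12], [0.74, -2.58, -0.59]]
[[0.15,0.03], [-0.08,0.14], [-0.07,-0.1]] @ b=[[-0.01, 0.10, 0.00],  [0.12, -0.46, -0.09],  [-0.06, 0.18, 0.05]]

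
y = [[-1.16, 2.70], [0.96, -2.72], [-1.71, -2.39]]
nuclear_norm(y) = 6.78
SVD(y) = [[0.62, 0.39], [-0.62, -0.30], [-0.48, 0.87]] @ diag([4.536384374860307, 2.238976731349225]) @ [[-0.11, 0.99], [-0.99, -0.11]]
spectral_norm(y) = 4.54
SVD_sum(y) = [[-0.3, 2.79], [0.3, -2.79], [0.23, -2.18]] + [[-0.86, -0.09], [0.66, 0.07], [-1.94, -0.21]]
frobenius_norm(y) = 5.06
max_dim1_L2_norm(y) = 2.94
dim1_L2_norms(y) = [2.94, 2.88, 2.94]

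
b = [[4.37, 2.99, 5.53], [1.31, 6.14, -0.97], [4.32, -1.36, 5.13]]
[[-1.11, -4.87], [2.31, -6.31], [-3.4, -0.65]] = b @ [[-0.68, -0.37], [0.53, -0.96], [0.05, -0.07]]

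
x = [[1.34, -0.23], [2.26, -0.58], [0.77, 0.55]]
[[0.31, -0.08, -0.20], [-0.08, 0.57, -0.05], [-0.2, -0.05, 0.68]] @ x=[[0.08, -0.13],[1.14, -0.34],[0.14, 0.45]]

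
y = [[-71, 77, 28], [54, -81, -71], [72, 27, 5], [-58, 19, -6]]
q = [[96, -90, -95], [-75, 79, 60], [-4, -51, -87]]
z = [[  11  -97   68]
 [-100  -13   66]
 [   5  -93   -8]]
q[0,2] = -95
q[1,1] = 79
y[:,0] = [-71, 54, 72, -58]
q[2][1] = -51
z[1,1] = -13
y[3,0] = -58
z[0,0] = 11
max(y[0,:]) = 77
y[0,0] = -71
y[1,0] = 54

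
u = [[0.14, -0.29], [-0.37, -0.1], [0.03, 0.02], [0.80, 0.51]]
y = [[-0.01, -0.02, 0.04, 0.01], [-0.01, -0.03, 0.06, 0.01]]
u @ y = [[0.0, 0.01, -0.01, -0.00], [0.00, 0.01, -0.02, -0.00], [-0.0, -0.00, 0.0, 0.00], [-0.01, -0.03, 0.06, 0.01]]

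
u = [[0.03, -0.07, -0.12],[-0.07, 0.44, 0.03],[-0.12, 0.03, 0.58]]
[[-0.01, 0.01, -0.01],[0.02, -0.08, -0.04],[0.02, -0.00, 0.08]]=u @ [[-0.25, 0.08, 0.01], [0.00, -0.16, -0.1], [-0.02, 0.02, 0.14]]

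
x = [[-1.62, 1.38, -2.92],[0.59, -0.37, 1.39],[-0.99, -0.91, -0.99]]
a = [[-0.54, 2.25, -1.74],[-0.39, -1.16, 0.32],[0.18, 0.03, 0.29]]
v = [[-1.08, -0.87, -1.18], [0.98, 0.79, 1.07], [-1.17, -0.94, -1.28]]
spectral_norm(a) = 3.08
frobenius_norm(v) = 3.15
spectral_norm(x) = 4.05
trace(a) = -1.41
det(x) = -1.10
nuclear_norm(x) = 5.61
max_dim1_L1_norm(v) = 3.39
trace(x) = -2.98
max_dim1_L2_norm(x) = 3.61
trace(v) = -1.57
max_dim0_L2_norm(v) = 2.04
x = v + a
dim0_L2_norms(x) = [1.99, 1.69, 3.38]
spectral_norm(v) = 3.15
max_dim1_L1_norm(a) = 4.53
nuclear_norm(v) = 3.16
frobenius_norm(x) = 4.27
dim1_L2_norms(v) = [1.82, 1.65, 1.97]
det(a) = 0.23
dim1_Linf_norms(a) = [2.25, 1.16, 0.29]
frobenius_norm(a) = 3.18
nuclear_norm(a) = 3.94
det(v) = -0.00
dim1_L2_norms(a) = [2.9, 1.26, 0.34]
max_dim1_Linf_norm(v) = 1.28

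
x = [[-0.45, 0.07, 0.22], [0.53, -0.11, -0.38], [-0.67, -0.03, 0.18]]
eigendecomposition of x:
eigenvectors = [[0.13+0.00j, (-0.44+0.19j), (-0.44-0.19j)], [(-0.81+0j), 0.32-0.42j, (0.32+0.42j)], [(0.57+0j), -0.70+0.00j, -0.70-0.00j]]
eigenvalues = [(0.07+0j), (-0.22+0.17j), (-0.22-0.17j)]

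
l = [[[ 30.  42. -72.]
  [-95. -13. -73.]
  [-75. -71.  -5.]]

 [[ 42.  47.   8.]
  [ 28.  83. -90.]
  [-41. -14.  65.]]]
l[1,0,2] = 8.0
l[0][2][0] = -75.0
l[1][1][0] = 28.0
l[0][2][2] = -5.0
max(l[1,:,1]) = 83.0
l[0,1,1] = -13.0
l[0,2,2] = -5.0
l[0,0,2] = -72.0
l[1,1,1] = 83.0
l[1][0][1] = 47.0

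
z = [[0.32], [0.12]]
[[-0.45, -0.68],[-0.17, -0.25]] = z @ [[-1.42, -2.11]]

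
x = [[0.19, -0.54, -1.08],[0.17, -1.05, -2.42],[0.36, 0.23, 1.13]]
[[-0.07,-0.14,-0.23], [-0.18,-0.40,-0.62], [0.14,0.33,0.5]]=x@[[0.28, 0.63, 0.94], [0.24, 0.53, 0.79], [-0.01, -0.02, -0.02]]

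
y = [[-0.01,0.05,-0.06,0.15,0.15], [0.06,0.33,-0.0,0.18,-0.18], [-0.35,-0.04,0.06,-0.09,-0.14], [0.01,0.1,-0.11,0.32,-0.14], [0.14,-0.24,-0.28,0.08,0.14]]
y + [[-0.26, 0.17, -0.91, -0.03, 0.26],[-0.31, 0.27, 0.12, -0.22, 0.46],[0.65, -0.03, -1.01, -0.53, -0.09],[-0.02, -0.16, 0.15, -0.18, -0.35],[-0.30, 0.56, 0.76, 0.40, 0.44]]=[[-0.27, 0.22, -0.97, 0.12, 0.41], [-0.25, 0.60, 0.12, -0.04, 0.28], [0.3, -0.07, -0.95, -0.62, -0.23], [-0.01, -0.06, 0.04, 0.14, -0.49], [-0.16, 0.32, 0.48, 0.48, 0.58]]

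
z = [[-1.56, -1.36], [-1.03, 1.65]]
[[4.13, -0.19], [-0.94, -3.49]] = z@ [[-1.39, 1.27], [-1.44, -1.32]]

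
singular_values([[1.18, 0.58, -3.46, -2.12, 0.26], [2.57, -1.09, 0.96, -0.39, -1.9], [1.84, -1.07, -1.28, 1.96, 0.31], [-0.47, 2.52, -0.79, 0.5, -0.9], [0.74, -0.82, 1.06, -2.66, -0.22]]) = [4.37, 4.36, 3.71, 2.55, 0.34]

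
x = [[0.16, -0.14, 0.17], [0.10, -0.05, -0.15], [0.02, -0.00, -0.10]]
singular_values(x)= [0.28, 0.2, 0.0]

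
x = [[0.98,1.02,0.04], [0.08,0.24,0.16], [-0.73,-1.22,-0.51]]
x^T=[[0.98, 0.08, -0.73], [1.02, 0.24, -1.22], [0.04, 0.16, -0.51]]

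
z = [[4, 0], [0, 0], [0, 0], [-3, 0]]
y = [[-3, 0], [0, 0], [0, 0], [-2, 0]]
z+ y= [[1, 0], [0, 0], [0, 0], [-5, 0]]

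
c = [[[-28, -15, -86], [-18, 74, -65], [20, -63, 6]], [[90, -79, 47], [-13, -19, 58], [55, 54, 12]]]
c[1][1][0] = -13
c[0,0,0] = -28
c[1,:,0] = [90, -13, 55]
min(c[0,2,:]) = -63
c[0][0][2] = -86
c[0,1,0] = -18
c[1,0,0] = 90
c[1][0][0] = 90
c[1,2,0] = 55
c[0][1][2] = -65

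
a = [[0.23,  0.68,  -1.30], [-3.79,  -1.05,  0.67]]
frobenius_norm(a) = 4.26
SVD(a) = [[-0.17, 0.99], [0.99, 0.17]] @ diag([4.042575534574524, 1.3335602900729697]) @ [[-0.93, -0.28, 0.22], [-0.32, 0.37, -0.87]]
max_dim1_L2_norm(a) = 3.99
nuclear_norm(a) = 5.38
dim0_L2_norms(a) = [3.8, 1.25, 1.46]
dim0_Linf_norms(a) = [3.79, 1.05, 1.3]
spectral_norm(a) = 4.04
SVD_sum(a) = [[0.65, 0.2, -0.15], [-3.72, -1.13, 0.87]] + [[-0.42, 0.48, -1.15], [-0.07, 0.08, -0.2]]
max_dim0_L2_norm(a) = 3.8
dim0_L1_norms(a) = [4.02, 1.73, 1.97]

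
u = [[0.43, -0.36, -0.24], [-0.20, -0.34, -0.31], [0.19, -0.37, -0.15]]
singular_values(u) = [0.79, 0.43, 0.08]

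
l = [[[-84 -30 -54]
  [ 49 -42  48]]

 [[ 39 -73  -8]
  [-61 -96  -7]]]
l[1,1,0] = -61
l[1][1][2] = -7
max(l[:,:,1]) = -30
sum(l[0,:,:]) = -113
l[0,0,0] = -84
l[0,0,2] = -54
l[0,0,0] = -84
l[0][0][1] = -30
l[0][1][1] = -42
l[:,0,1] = [-30, -73]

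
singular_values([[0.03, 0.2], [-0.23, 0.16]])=[0.3, 0.17]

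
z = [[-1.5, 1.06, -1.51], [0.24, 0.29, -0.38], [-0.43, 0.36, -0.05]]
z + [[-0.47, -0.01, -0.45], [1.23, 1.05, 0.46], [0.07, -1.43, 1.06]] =[[-1.97, 1.05, -1.96], [1.47, 1.34, 0.08], [-0.36, -1.07, 1.01]]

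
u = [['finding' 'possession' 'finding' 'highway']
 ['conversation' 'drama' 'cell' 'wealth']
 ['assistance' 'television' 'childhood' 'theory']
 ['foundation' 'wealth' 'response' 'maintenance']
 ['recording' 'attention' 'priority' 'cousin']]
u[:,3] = ['highway', 'wealth', 'theory', 'maintenance', 'cousin']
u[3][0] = 'foundation'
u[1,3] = 'wealth'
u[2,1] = 'television'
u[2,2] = 'childhood'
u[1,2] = 'cell'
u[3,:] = ['foundation', 'wealth', 'response', 'maintenance']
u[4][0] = 'recording'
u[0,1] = 'possession'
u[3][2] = 'response'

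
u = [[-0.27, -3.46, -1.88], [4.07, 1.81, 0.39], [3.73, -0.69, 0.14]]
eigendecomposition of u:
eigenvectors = [[(0.62+0j), 0.62-0.00j, (0.05+0j)],  [-0.20-0.52j, -0.20+0.52j, (-0.49+0j)],  [(0.12-0.54j), 0.12+0.54j, 0.87+0.00j]]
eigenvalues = [(0.48+4.49j), (0.48-4.49j), (0.72+0j)]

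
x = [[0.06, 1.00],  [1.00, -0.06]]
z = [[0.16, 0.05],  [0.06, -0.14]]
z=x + [[0.1, -0.95], [-0.94, -0.08]]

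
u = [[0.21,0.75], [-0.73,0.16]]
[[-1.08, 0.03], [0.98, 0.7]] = u @ [[-1.56, -0.89], [-1.0, 0.29]]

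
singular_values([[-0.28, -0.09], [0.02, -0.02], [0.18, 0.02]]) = [0.34, 0.04]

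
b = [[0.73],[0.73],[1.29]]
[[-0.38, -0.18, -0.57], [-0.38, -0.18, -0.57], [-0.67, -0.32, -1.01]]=b @[[-0.52, -0.25, -0.78]]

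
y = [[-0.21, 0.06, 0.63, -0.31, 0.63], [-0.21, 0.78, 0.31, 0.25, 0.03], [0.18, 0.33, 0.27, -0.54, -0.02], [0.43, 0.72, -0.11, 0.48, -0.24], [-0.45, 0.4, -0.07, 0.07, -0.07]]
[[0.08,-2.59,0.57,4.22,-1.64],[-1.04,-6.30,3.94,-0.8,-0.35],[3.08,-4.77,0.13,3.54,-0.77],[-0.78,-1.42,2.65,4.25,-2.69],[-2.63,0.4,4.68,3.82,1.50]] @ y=[[3.18,  0.56,  -0.95,  0.93,  -0.94], [2.06,  -4.39,  -1.43,  -3.79,  -0.71], [2.25,  -1.25,  0.16,  -0.57,  1.00], [3.98,  1.70,  -0.5,  0.31,  -1.42], [2.28,  5.05,  -0.79,  0.33,  -2.76]]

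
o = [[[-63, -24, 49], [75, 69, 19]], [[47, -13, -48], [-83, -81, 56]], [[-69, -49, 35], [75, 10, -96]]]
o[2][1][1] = 10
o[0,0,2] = 49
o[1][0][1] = -13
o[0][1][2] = 19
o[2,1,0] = 75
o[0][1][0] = 75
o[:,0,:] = [[-63, -24, 49], [47, -13, -48], [-69, -49, 35]]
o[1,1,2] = 56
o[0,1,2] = 19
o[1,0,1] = -13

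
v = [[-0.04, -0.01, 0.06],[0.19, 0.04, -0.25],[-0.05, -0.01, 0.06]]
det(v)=-0.000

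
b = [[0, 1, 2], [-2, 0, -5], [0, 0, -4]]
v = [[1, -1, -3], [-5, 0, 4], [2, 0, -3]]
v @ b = [[2, 1, 19], [0, -5, -26], [0, 2, 16]]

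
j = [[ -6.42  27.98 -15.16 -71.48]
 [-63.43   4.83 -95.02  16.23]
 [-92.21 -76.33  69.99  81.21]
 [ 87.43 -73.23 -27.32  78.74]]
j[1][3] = 16.23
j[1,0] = -63.43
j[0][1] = 27.98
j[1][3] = 16.23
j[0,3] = -71.48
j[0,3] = -71.48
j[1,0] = -63.43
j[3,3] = 78.74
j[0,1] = 27.98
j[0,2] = -15.16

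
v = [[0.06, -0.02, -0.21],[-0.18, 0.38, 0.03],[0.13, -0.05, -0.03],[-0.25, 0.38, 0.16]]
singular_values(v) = [0.65, 0.22, 0.08]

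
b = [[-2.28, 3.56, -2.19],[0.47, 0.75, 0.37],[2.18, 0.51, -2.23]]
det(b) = 13.902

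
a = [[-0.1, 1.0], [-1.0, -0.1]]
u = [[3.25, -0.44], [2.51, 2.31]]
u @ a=[[0.12, 3.29], [-2.56, 2.28]]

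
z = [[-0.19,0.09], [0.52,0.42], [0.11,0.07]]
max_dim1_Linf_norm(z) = 0.52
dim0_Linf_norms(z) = [0.52, 0.42]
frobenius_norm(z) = 0.71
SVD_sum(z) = [[-0.08,-0.06],[0.54,0.40],[0.1,0.08]] + [[-0.11, 0.15], [-0.02, 0.02], [0.01, -0.01]]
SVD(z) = [[-0.14, -0.99], [0.97, -0.16], [0.19, 0.05]] @ diag([0.6875724958593739, 0.18773402179070073]) @ [[0.8, 0.59], [0.59, -0.8]]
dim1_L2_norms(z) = [0.21, 0.67, 0.13]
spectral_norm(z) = 0.69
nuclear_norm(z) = 0.88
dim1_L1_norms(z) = [0.28, 0.94, 0.18]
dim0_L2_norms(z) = [0.56, 0.44]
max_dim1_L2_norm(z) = 0.67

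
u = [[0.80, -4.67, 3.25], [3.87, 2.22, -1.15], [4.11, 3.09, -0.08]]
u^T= [[0.8, 3.87, 4.11], [-4.67, 2.22, 3.09], [3.25, -1.15, -0.08]]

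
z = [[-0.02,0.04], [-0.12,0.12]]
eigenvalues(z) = [0.04, 0.06]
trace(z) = 0.10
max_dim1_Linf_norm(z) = 0.12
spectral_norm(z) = 0.17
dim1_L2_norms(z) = [0.04, 0.17]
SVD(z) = [[-0.24, -0.97], [-0.97, 0.24]] @ diag([0.17496238880355153, 0.013717233837580554]) @ [[0.69,-0.72], [-0.72,-0.69]]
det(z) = 0.00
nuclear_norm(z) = 0.19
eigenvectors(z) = [[-0.55, -0.45],[-0.83, -0.89]]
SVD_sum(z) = [[-0.03, 0.03], [-0.12, 0.12]] + [[0.01, 0.01], [-0.0, -0.00]]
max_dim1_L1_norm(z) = 0.24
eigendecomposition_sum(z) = [[0.16, -0.08], [0.24, -0.12]] + [[-0.18, 0.12], [-0.36, 0.24]]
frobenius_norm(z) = 0.18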